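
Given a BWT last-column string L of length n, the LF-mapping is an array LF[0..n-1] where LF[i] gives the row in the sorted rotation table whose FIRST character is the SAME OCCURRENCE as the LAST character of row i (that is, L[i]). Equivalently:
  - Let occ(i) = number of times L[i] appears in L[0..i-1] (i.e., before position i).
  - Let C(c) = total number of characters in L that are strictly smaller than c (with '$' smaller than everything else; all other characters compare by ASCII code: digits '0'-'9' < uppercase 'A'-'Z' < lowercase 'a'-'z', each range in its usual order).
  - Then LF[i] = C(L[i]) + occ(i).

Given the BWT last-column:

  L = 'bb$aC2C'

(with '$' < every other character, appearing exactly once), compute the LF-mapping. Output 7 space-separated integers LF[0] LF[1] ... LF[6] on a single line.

Answer: 5 6 0 4 2 1 3

Derivation:
Char counts: '$':1, '2':1, 'C':2, 'a':1, 'b':2
C (first-col start): C('$')=0, C('2')=1, C('C')=2, C('a')=4, C('b')=5
L[0]='b': occ=0, LF[0]=C('b')+0=5+0=5
L[1]='b': occ=1, LF[1]=C('b')+1=5+1=6
L[2]='$': occ=0, LF[2]=C('$')+0=0+0=0
L[3]='a': occ=0, LF[3]=C('a')+0=4+0=4
L[4]='C': occ=0, LF[4]=C('C')+0=2+0=2
L[5]='2': occ=0, LF[5]=C('2')+0=1+0=1
L[6]='C': occ=1, LF[6]=C('C')+1=2+1=3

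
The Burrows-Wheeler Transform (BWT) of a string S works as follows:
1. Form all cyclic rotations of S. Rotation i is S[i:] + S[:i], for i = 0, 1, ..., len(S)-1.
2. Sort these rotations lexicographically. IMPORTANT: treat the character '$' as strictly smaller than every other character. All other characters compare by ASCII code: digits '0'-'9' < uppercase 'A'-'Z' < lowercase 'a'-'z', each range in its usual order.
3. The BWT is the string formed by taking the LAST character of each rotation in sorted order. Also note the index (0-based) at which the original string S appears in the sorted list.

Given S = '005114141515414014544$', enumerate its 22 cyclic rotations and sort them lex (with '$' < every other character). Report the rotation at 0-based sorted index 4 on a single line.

All 22 rotations (rotation i = S[i:]+S[:i]):
  rot[0] = 005114141515414014544$
  rot[1] = 05114141515414014544$0
  rot[2] = 5114141515414014544$00
  rot[3] = 114141515414014544$005
  rot[4] = 14141515414014544$0051
  rot[5] = 4141515414014544$00511
  rot[6] = 141515414014544$005114
  rot[7] = 41515414014544$0051141
  rot[8] = 1515414014544$00511414
  rot[9] = 515414014544$005114141
  rot[10] = 15414014544$0051141415
  rot[11] = 5414014544$00511414151
  rot[12] = 414014544$005114141515
  rot[13] = 14014544$0051141415154
  rot[14] = 4014544$00511414151541
  rot[15] = 014544$005114141515414
  rot[16] = 14544$0051141415154140
  rot[17] = 4544$00511414151541401
  rot[18] = 544$005114141515414014
  rot[19] = 44$0051141415154140145
  rot[20] = 4$00511414151541401454
  rot[21] = $005114141515414014544
Sorted (with $ < everything):
  sorted[0] = $005114141515414014544
  sorted[1] = 005114141515414014544$
  sorted[2] = 014544$005114141515414
  sorted[3] = 05114141515414014544$0
  sorted[4] = 114141515414014544$005
  sorted[5] = 14014544$0051141415154
  sorted[6] = 14141515414014544$0051
  sorted[7] = 141515414014544$005114
  sorted[8] = 14544$0051141415154140
  sorted[9] = 1515414014544$00511414
  sorted[10] = 15414014544$0051141415
  sorted[11] = 4$00511414151541401454
  sorted[12] = 4014544$00511414151541
  sorted[13] = 414014544$005114141515
  sorted[14] = 4141515414014544$00511
  sorted[15] = 41515414014544$0051141
  sorted[16] = 44$0051141415154140145
  sorted[17] = 4544$00511414151541401
  sorted[18] = 5114141515414014544$00
  sorted[19] = 515414014544$005114141
  sorted[20] = 5414014544$00511414151
  sorted[21] = 544$005114141515414014
sorted[4] = 114141515414014544$005

Answer: 114141515414014544$005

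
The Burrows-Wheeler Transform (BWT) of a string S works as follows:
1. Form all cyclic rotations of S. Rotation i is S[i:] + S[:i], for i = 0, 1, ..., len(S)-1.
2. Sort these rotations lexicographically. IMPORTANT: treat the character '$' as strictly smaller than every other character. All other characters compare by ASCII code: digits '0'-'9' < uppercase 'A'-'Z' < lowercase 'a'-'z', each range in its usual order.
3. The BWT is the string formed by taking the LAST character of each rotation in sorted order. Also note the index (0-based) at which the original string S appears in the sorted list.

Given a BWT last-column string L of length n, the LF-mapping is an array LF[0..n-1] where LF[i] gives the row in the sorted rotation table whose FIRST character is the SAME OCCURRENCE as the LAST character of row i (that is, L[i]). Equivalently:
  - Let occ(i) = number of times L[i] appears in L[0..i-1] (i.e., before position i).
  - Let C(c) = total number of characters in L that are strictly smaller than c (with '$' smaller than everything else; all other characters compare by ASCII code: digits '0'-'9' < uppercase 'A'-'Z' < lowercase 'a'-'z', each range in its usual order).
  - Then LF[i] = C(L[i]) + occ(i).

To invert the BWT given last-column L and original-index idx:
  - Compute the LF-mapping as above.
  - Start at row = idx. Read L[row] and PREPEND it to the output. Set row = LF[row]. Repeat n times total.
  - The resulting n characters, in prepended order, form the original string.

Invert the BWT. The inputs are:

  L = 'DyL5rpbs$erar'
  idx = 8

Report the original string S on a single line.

LF mapping: 2 12 3 1 8 7 5 11 0 6 9 4 10
Walk LF starting at row 8, prepending L[row]:
  step 1: row=8, L[8]='$', prepend. Next row=LF[8]=0
  step 2: row=0, L[0]='D', prepend. Next row=LF[0]=2
  step 3: row=2, L[2]='L', prepend. Next row=LF[2]=3
  step 4: row=3, L[3]='5', prepend. Next row=LF[3]=1
  step 5: row=1, L[1]='y', prepend. Next row=LF[1]=12
  step 6: row=12, L[12]='r', prepend. Next row=LF[12]=10
  step 7: row=10, L[10]='r', prepend. Next row=LF[10]=9
  step 8: row=9, L[9]='e', prepend. Next row=LF[9]=6
  step 9: row=6, L[6]='b', prepend. Next row=LF[6]=5
  step 10: row=5, L[5]='p', prepend. Next row=LF[5]=7
  step 11: row=7, L[7]='s', prepend. Next row=LF[7]=11
  step 12: row=11, L[11]='a', prepend. Next row=LF[11]=4
  step 13: row=4, L[4]='r', prepend. Next row=LF[4]=8
Reversed output: raspberry5LD$

Answer: raspberry5LD$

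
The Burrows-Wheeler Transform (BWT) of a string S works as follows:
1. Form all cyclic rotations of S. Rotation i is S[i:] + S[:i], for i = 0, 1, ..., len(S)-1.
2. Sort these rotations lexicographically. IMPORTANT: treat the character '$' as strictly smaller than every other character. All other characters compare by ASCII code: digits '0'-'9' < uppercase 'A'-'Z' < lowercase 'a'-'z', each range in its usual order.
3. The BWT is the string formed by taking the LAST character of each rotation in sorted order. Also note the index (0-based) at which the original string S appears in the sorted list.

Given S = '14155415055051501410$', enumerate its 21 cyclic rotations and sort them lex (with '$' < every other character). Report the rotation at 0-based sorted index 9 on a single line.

All 21 rotations (rotation i = S[i:]+S[:i]):
  rot[0] = 14155415055051501410$
  rot[1] = 4155415055051501410$1
  rot[2] = 155415055051501410$14
  rot[3] = 55415055051501410$141
  rot[4] = 5415055051501410$1415
  rot[5] = 415055051501410$14155
  rot[6] = 15055051501410$141554
  rot[7] = 5055051501410$1415541
  rot[8] = 055051501410$14155415
  rot[9] = 55051501410$141554150
  rot[10] = 5051501410$1415541505
  rot[11] = 051501410$14155415055
  rot[12] = 51501410$141554150550
  rot[13] = 1501410$1415541505505
  rot[14] = 501410$14155415055051
  rot[15] = 01410$141554150550515
  rot[16] = 1410$1415541505505150
  rot[17] = 410$14155415055051501
  rot[18] = 10$141554150550515014
  rot[19] = 0$1415541505505150141
  rot[20] = $14155415055051501410
Sorted (with $ < everything):
  sorted[0] = $14155415055051501410
  sorted[1] = 0$1415541505505150141
  sorted[2] = 01410$141554150550515
  sorted[3] = 051501410$14155415055
  sorted[4] = 055051501410$14155415
  sorted[5] = 10$141554150550515014
  sorted[6] = 1410$1415541505505150
  sorted[7] = 14155415055051501410$
  sorted[8] = 1501410$1415541505505
  sorted[9] = 15055051501410$141554
  sorted[10] = 155415055051501410$14
  sorted[11] = 410$14155415055051501
  sorted[12] = 415055051501410$14155
  sorted[13] = 4155415055051501410$1
  sorted[14] = 501410$14155415055051
  sorted[15] = 5051501410$1415541505
  sorted[16] = 5055051501410$1415541
  sorted[17] = 51501410$141554150550
  sorted[18] = 5415055051501410$1415
  sorted[19] = 55051501410$141554150
  sorted[20] = 55415055051501410$141
sorted[9] = 15055051501410$141554

Answer: 15055051501410$141554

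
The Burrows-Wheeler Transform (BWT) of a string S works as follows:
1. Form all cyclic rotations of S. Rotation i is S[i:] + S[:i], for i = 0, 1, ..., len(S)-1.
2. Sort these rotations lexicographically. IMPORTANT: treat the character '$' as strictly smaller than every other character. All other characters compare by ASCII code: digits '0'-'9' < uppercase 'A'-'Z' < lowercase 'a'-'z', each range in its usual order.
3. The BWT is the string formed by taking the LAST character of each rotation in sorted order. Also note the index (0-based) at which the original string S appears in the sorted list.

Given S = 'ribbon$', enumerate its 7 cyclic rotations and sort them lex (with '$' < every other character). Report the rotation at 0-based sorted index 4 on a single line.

All 7 rotations (rotation i = S[i:]+S[:i]):
  rot[0] = ribbon$
  rot[1] = ibbon$r
  rot[2] = bbon$ri
  rot[3] = bon$rib
  rot[4] = on$ribb
  rot[5] = n$ribbo
  rot[6] = $ribbon
Sorted (with $ < everything):
  sorted[0] = $ribbon
  sorted[1] = bbon$ri
  sorted[2] = bon$rib
  sorted[3] = ibbon$r
  sorted[4] = n$ribbo
  sorted[5] = on$ribb
  sorted[6] = ribbon$
sorted[4] = n$ribbo

Answer: n$ribbo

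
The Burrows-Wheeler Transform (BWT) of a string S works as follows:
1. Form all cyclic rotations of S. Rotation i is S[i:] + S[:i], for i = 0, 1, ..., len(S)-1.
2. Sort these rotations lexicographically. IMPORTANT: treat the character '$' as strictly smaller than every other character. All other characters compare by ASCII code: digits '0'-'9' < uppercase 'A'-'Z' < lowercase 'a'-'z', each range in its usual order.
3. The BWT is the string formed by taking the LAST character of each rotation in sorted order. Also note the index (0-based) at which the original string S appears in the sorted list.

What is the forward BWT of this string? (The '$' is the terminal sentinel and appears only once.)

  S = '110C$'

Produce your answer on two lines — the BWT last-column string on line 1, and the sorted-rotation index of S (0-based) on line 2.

Answer: C11$0
3

Derivation:
All 5 rotations (rotation i = S[i:]+S[:i]):
  rot[0] = 110C$
  rot[1] = 10C$1
  rot[2] = 0C$11
  rot[3] = C$110
  rot[4] = $110C
Sorted (with $ < everything):
  sorted[0] = $110C  (last char: 'C')
  sorted[1] = 0C$11  (last char: '1')
  sorted[2] = 10C$1  (last char: '1')
  sorted[3] = 110C$  (last char: '$')
  sorted[4] = C$110  (last char: '0')
Last column: C11$0
Original string S is at sorted index 3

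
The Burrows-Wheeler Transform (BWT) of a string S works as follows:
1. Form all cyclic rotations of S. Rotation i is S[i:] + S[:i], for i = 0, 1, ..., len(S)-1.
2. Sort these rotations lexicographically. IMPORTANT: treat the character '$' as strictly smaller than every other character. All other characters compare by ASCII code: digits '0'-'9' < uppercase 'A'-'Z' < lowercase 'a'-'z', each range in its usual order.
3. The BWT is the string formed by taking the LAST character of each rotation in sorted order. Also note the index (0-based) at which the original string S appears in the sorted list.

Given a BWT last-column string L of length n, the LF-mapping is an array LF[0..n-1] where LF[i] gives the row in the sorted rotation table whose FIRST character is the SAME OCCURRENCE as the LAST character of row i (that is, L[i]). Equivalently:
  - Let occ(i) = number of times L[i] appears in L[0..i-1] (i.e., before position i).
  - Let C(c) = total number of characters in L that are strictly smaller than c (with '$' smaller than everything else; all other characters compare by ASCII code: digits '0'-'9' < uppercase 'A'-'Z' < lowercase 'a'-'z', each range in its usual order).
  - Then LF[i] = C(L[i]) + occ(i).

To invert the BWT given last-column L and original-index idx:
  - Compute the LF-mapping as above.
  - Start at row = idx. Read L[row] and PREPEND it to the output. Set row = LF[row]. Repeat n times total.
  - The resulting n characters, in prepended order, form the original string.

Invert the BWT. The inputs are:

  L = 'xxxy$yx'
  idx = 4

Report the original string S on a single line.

LF mapping: 1 2 3 5 0 6 4
Walk LF starting at row 4, prepending L[row]:
  step 1: row=4, L[4]='$', prepend. Next row=LF[4]=0
  step 2: row=0, L[0]='x', prepend. Next row=LF[0]=1
  step 3: row=1, L[1]='x', prepend. Next row=LF[1]=2
  step 4: row=2, L[2]='x', prepend. Next row=LF[2]=3
  step 5: row=3, L[3]='y', prepend. Next row=LF[3]=5
  step 6: row=5, L[5]='y', prepend. Next row=LF[5]=6
  step 7: row=6, L[6]='x', prepend. Next row=LF[6]=4
Reversed output: xyyxxx$

Answer: xyyxxx$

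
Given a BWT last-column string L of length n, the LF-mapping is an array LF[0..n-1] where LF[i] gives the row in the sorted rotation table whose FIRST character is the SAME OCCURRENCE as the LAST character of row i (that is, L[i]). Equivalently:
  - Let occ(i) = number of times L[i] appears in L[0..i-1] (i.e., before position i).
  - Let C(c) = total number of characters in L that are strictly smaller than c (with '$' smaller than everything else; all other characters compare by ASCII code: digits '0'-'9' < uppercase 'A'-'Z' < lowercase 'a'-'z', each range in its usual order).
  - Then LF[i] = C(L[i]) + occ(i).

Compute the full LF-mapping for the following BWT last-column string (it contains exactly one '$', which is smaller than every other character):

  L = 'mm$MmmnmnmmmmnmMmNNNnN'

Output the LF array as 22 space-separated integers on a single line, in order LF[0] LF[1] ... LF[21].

Answer: 7 8 0 1 9 10 18 11 19 12 13 14 15 20 16 2 17 3 4 5 21 6

Derivation:
Char counts: '$':1, 'M':2, 'N':4, 'm':11, 'n':4
C (first-col start): C('$')=0, C('M')=1, C('N')=3, C('m')=7, C('n')=18
L[0]='m': occ=0, LF[0]=C('m')+0=7+0=7
L[1]='m': occ=1, LF[1]=C('m')+1=7+1=8
L[2]='$': occ=0, LF[2]=C('$')+0=0+0=0
L[3]='M': occ=0, LF[3]=C('M')+0=1+0=1
L[4]='m': occ=2, LF[4]=C('m')+2=7+2=9
L[5]='m': occ=3, LF[5]=C('m')+3=7+3=10
L[6]='n': occ=0, LF[6]=C('n')+0=18+0=18
L[7]='m': occ=4, LF[7]=C('m')+4=7+4=11
L[8]='n': occ=1, LF[8]=C('n')+1=18+1=19
L[9]='m': occ=5, LF[9]=C('m')+5=7+5=12
L[10]='m': occ=6, LF[10]=C('m')+6=7+6=13
L[11]='m': occ=7, LF[11]=C('m')+7=7+7=14
L[12]='m': occ=8, LF[12]=C('m')+8=7+8=15
L[13]='n': occ=2, LF[13]=C('n')+2=18+2=20
L[14]='m': occ=9, LF[14]=C('m')+9=7+9=16
L[15]='M': occ=1, LF[15]=C('M')+1=1+1=2
L[16]='m': occ=10, LF[16]=C('m')+10=7+10=17
L[17]='N': occ=0, LF[17]=C('N')+0=3+0=3
L[18]='N': occ=1, LF[18]=C('N')+1=3+1=4
L[19]='N': occ=2, LF[19]=C('N')+2=3+2=5
L[20]='n': occ=3, LF[20]=C('n')+3=18+3=21
L[21]='N': occ=3, LF[21]=C('N')+3=3+3=6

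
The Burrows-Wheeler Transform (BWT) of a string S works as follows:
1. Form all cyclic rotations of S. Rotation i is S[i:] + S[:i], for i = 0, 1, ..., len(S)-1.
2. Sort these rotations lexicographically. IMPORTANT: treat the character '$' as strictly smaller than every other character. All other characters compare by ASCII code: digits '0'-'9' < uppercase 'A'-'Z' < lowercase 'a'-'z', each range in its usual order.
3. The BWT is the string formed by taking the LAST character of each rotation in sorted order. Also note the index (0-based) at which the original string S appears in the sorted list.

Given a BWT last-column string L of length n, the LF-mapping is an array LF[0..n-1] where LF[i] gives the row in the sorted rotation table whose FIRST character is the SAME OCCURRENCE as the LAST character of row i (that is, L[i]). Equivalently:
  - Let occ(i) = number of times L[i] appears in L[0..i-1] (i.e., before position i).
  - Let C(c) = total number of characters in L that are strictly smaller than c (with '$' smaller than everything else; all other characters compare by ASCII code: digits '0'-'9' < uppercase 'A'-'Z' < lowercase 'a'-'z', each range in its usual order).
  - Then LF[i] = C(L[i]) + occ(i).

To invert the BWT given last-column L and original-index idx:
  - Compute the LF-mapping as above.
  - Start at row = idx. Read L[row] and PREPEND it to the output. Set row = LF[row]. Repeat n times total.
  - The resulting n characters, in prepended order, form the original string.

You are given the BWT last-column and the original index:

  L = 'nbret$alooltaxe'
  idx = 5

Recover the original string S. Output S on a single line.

Answer: extrateballoon$

Derivation:
LF mapping: 8 3 11 4 12 0 1 6 9 10 7 13 2 14 5
Walk LF starting at row 5, prepending L[row]:
  step 1: row=5, L[5]='$', prepend. Next row=LF[5]=0
  step 2: row=0, L[0]='n', prepend. Next row=LF[0]=8
  step 3: row=8, L[8]='o', prepend. Next row=LF[8]=9
  step 4: row=9, L[9]='o', prepend. Next row=LF[9]=10
  step 5: row=10, L[10]='l', prepend. Next row=LF[10]=7
  step 6: row=7, L[7]='l', prepend. Next row=LF[7]=6
  step 7: row=6, L[6]='a', prepend. Next row=LF[6]=1
  step 8: row=1, L[1]='b', prepend. Next row=LF[1]=3
  step 9: row=3, L[3]='e', prepend. Next row=LF[3]=4
  step 10: row=4, L[4]='t', prepend. Next row=LF[4]=12
  step 11: row=12, L[12]='a', prepend. Next row=LF[12]=2
  step 12: row=2, L[2]='r', prepend. Next row=LF[2]=11
  step 13: row=11, L[11]='t', prepend. Next row=LF[11]=13
  step 14: row=13, L[13]='x', prepend. Next row=LF[13]=14
  step 15: row=14, L[14]='e', prepend. Next row=LF[14]=5
Reversed output: extrateballoon$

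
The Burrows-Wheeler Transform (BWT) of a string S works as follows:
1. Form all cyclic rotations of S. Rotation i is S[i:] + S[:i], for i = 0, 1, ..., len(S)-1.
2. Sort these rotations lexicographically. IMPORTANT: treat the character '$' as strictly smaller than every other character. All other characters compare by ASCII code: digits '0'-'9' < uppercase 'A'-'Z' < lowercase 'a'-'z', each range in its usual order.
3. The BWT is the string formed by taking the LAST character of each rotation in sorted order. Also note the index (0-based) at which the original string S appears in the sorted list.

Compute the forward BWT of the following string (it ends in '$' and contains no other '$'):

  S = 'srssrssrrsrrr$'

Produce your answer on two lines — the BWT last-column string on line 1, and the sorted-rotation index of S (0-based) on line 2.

Answer: rrrssrssrss$rr
11

Derivation:
All 14 rotations (rotation i = S[i:]+S[:i]):
  rot[0] = srssrssrrsrrr$
  rot[1] = rssrssrrsrrr$s
  rot[2] = ssrssrrsrrr$sr
  rot[3] = srssrrsrrr$srs
  rot[4] = rssrrsrrr$srss
  rot[5] = ssrrsrrr$srssr
  rot[6] = srrsrrr$srssrs
  rot[7] = rrsrrr$srssrss
  rot[8] = rsrrr$srssrssr
  rot[9] = srrr$srssrssrr
  rot[10] = rrr$srssrssrrs
  rot[11] = rr$srssrssrrsr
  rot[12] = r$srssrssrrsrr
  rot[13] = $srssrssrrsrrr
Sorted (with $ < everything):
  sorted[0] = $srssrssrrsrrr  (last char: 'r')
  sorted[1] = r$srssrssrrsrr  (last char: 'r')
  sorted[2] = rr$srssrssrrsr  (last char: 'r')
  sorted[3] = rrr$srssrssrrs  (last char: 's')
  sorted[4] = rrsrrr$srssrss  (last char: 's')
  sorted[5] = rsrrr$srssrssr  (last char: 'r')
  sorted[6] = rssrrsrrr$srss  (last char: 's')
  sorted[7] = rssrssrrsrrr$s  (last char: 's')
  sorted[8] = srrr$srssrssrr  (last char: 'r')
  sorted[9] = srrsrrr$srssrs  (last char: 's')
  sorted[10] = srssrrsrrr$srs  (last char: 's')
  sorted[11] = srssrssrrsrrr$  (last char: '$')
  sorted[12] = ssrrsrrr$srssr  (last char: 'r')
  sorted[13] = ssrssrrsrrr$sr  (last char: 'r')
Last column: rrrssrssrss$rr
Original string S is at sorted index 11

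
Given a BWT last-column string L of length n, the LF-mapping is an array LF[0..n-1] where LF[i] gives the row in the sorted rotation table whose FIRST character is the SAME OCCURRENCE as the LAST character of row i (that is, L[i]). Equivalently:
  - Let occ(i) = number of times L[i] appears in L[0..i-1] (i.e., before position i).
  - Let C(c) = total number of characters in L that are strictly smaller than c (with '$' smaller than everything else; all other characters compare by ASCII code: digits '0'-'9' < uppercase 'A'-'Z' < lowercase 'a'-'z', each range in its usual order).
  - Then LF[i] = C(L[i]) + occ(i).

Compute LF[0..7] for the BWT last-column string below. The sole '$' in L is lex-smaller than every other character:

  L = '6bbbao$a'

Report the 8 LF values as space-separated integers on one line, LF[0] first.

Char counts: '$':1, '6':1, 'a':2, 'b':3, 'o':1
C (first-col start): C('$')=0, C('6')=1, C('a')=2, C('b')=4, C('o')=7
L[0]='6': occ=0, LF[0]=C('6')+0=1+0=1
L[1]='b': occ=0, LF[1]=C('b')+0=4+0=4
L[2]='b': occ=1, LF[2]=C('b')+1=4+1=5
L[3]='b': occ=2, LF[3]=C('b')+2=4+2=6
L[4]='a': occ=0, LF[4]=C('a')+0=2+0=2
L[5]='o': occ=0, LF[5]=C('o')+0=7+0=7
L[6]='$': occ=0, LF[6]=C('$')+0=0+0=0
L[7]='a': occ=1, LF[7]=C('a')+1=2+1=3

Answer: 1 4 5 6 2 7 0 3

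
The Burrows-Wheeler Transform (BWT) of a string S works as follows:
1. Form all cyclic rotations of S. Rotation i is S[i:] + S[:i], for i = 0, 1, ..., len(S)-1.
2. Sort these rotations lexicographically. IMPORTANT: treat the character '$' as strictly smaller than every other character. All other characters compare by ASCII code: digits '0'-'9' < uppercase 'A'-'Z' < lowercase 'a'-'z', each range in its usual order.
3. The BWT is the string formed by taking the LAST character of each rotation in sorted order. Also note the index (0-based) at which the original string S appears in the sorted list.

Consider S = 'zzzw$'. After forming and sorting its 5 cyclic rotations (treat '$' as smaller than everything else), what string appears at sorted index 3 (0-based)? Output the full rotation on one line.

All 5 rotations (rotation i = S[i:]+S[:i]):
  rot[0] = zzzw$
  rot[1] = zzw$z
  rot[2] = zw$zz
  rot[3] = w$zzz
  rot[4] = $zzzw
Sorted (with $ < everything):
  sorted[0] = $zzzw
  sorted[1] = w$zzz
  sorted[2] = zw$zz
  sorted[3] = zzw$z
  sorted[4] = zzzw$
sorted[3] = zzw$z

Answer: zzw$z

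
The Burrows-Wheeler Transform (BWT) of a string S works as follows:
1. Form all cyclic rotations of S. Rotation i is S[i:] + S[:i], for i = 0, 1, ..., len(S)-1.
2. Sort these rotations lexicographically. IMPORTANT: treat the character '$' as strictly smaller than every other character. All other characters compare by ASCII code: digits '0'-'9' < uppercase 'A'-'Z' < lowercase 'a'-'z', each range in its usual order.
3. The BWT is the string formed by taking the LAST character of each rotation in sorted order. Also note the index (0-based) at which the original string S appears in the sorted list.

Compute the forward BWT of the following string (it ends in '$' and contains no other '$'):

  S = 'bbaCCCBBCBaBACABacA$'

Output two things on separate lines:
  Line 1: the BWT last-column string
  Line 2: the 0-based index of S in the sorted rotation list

Answer: AcCBaCBCAACBCaBbBb$a
18

Derivation:
All 20 rotations (rotation i = S[i:]+S[:i]):
  rot[0] = bbaCCCBBCBaBACABacA$
  rot[1] = baCCCBBCBaBACABacA$b
  rot[2] = aCCCBBCBaBACABacA$bb
  rot[3] = CCCBBCBaBACABacA$bba
  rot[4] = CCBBCBaBACABacA$bbaC
  rot[5] = CBBCBaBACABacA$bbaCC
  rot[6] = BBCBaBACABacA$bbaCCC
  rot[7] = BCBaBACABacA$bbaCCCB
  rot[8] = CBaBACABacA$bbaCCCBB
  rot[9] = BaBACABacA$bbaCCCBBC
  rot[10] = aBACABacA$bbaCCCBBCB
  rot[11] = BACABacA$bbaCCCBBCBa
  rot[12] = ACABacA$bbaCCCBBCBaB
  rot[13] = CABacA$bbaCCCBBCBaBA
  rot[14] = ABacA$bbaCCCBBCBaBAC
  rot[15] = BacA$bbaCCCBBCBaBACA
  rot[16] = acA$bbaCCCBBCBaBACAB
  rot[17] = cA$bbaCCCBBCBaBACABa
  rot[18] = A$bbaCCCBBCBaBACABac
  rot[19] = $bbaCCCBBCBaBACABacA
Sorted (with $ < everything):
  sorted[0] = $bbaCCCBBCBaBACABacA  (last char: 'A')
  sorted[1] = A$bbaCCCBBCBaBACABac  (last char: 'c')
  sorted[2] = ABacA$bbaCCCBBCBaBAC  (last char: 'C')
  sorted[3] = ACABacA$bbaCCCBBCBaB  (last char: 'B')
  sorted[4] = BACABacA$bbaCCCBBCBa  (last char: 'a')
  sorted[5] = BBCBaBACABacA$bbaCCC  (last char: 'C')
  sorted[6] = BCBaBACABacA$bbaCCCB  (last char: 'B')
  sorted[7] = BaBACABacA$bbaCCCBBC  (last char: 'C')
  sorted[8] = BacA$bbaCCCBBCBaBACA  (last char: 'A')
  sorted[9] = CABacA$bbaCCCBBCBaBA  (last char: 'A')
  sorted[10] = CBBCBaBACABacA$bbaCC  (last char: 'C')
  sorted[11] = CBaBACABacA$bbaCCCBB  (last char: 'B')
  sorted[12] = CCBBCBaBACABacA$bbaC  (last char: 'C')
  sorted[13] = CCCBBCBaBACABacA$bba  (last char: 'a')
  sorted[14] = aBACABacA$bbaCCCBBCB  (last char: 'B')
  sorted[15] = aCCCBBCBaBACABacA$bb  (last char: 'b')
  sorted[16] = acA$bbaCCCBBCBaBACAB  (last char: 'B')
  sorted[17] = baCCCBBCBaBACABacA$b  (last char: 'b')
  sorted[18] = bbaCCCBBCBaBACABacA$  (last char: '$')
  sorted[19] = cA$bbaCCCBBCBaBACABa  (last char: 'a')
Last column: AcCBaCBCAACBCaBbBb$a
Original string S is at sorted index 18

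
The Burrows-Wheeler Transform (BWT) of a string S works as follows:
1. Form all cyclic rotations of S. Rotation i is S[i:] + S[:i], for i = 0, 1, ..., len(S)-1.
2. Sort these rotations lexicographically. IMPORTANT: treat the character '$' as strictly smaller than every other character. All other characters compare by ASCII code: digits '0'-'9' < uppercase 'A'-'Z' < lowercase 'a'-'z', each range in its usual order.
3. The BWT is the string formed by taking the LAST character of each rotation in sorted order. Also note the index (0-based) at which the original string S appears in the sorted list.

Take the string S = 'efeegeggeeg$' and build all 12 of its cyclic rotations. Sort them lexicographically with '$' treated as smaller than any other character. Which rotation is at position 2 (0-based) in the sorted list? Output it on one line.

Answer: eegeggeeg$ef

Derivation:
All 12 rotations (rotation i = S[i:]+S[:i]):
  rot[0] = efeegeggeeg$
  rot[1] = feegeggeeg$e
  rot[2] = eegeggeeg$ef
  rot[3] = egeggeeg$efe
  rot[4] = geggeeg$efee
  rot[5] = eggeeg$efeeg
  rot[6] = ggeeg$efeege
  rot[7] = geeg$efeegeg
  rot[8] = eeg$efeegegg
  rot[9] = eg$efeegegge
  rot[10] = g$efeegeggee
  rot[11] = $efeegeggeeg
Sorted (with $ < everything):
  sorted[0] = $efeegeggeeg
  sorted[1] = eeg$efeegegg
  sorted[2] = eegeggeeg$ef
  sorted[3] = efeegeggeeg$
  sorted[4] = eg$efeegegge
  sorted[5] = egeggeeg$efe
  sorted[6] = eggeeg$efeeg
  sorted[7] = feegeggeeg$e
  sorted[8] = g$efeegeggee
  sorted[9] = geeg$efeegeg
  sorted[10] = geggeeg$efee
  sorted[11] = ggeeg$efeege
sorted[2] = eegeggeeg$ef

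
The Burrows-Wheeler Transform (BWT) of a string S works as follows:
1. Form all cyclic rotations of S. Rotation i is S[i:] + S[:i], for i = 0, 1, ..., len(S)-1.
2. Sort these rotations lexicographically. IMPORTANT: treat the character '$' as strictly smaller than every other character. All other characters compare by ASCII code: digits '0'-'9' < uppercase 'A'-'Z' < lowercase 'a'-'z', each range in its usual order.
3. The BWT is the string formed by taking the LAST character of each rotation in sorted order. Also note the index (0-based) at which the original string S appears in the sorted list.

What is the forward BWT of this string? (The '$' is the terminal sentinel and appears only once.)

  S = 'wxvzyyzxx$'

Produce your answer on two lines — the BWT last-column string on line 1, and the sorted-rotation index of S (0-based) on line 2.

All 10 rotations (rotation i = S[i:]+S[:i]):
  rot[0] = wxvzyyzxx$
  rot[1] = xvzyyzxx$w
  rot[2] = vzyyzxx$wx
  rot[3] = zyyzxx$wxv
  rot[4] = yyzxx$wxvz
  rot[5] = yzxx$wxvzy
  rot[6] = zxx$wxvzyy
  rot[7] = xx$wxvzyyz
  rot[8] = x$wxvzyyzx
  rot[9] = $wxvzyyzxx
Sorted (with $ < everything):
  sorted[0] = $wxvzyyzxx  (last char: 'x')
  sorted[1] = vzyyzxx$wx  (last char: 'x')
  sorted[2] = wxvzyyzxx$  (last char: '$')
  sorted[3] = x$wxvzyyzx  (last char: 'x')
  sorted[4] = xvzyyzxx$w  (last char: 'w')
  sorted[5] = xx$wxvzyyz  (last char: 'z')
  sorted[6] = yyzxx$wxvz  (last char: 'z')
  sorted[7] = yzxx$wxvzy  (last char: 'y')
  sorted[8] = zxx$wxvzyy  (last char: 'y')
  sorted[9] = zyyzxx$wxv  (last char: 'v')
Last column: xx$xwzzyyv
Original string S is at sorted index 2

Answer: xx$xwzzyyv
2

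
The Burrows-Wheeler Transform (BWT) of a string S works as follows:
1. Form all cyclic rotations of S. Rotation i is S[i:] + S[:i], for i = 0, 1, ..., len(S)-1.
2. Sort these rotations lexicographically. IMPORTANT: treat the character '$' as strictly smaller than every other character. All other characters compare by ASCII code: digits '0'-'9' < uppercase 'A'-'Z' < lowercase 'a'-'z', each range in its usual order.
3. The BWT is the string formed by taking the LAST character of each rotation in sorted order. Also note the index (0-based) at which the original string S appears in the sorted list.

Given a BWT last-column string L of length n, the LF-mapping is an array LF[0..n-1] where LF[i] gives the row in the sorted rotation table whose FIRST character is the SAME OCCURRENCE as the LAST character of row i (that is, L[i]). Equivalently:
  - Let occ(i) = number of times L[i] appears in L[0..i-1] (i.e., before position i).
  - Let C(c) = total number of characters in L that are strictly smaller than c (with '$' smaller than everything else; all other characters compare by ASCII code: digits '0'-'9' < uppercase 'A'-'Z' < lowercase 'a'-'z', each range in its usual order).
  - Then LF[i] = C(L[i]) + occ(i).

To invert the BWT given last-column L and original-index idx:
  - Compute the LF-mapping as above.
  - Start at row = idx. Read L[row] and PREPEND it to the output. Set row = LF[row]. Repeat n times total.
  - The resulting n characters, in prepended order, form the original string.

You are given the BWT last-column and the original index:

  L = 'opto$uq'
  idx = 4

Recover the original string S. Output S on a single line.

Answer: qutopo$

Derivation:
LF mapping: 1 3 5 2 0 6 4
Walk LF starting at row 4, prepending L[row]:
  step 1: row=4, L[4]='$', prepend. Next row=LF[4]=0
  step 2: row=0, L[0]='o', prepend. Next row=LF[0]=1
  step 3: row=1, L[1]='p', prepend. Next row=LF[1]=3
  step 4: row=3, L[3]='o', prepend. Next row=LF[3]=2
  step 5: row=2, L[2]='t', prepend. Next row=LF[2]=5
  step 6: row=5, L[5]='u', prepend. Next row=LF[5]=6
  step 7: row=6, L[6]='q', prepend. Next row=LF[6]=4
Reversed output: qutopo$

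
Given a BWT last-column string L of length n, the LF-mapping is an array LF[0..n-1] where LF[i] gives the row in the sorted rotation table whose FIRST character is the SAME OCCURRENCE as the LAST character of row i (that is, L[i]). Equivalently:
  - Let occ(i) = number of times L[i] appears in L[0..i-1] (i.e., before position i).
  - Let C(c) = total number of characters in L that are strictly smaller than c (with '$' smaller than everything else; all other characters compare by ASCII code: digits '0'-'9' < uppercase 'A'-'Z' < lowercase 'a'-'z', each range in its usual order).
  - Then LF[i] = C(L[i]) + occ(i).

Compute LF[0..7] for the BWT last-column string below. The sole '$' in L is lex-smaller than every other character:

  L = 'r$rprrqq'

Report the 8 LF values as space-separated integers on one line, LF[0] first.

Char counts: '$':1, 'p':1, 'q':2, 'r':4
C (first-col start): C('$')=0, C('p')=1, C('q')=2, C('r')=4
L[0]='r': occ=0, LF[0]=C('r')+0=4+0=4
L[1]='$': occ=0, LF[1]=C('$')+0=0+0=0
L[2]='r': occ=1, LF[2]=C('r')+1=4+1=5
L[3]='p': occ=0, LF[3]=C('p')+0=1+0=1
L[4]='r': occ=2, LF[4]=C('r')+2=4+2=6
L[5]='r': occ=3, LF[5]=C('r')+3=4+3=7
L[6]='q': occ=0, LF[6]=C('q')+0=2+0=2
L[7]='q': occ=1, LF[7]=C('q')+1=2+1=3

Answer: 4 0 5 1 6 7 2 3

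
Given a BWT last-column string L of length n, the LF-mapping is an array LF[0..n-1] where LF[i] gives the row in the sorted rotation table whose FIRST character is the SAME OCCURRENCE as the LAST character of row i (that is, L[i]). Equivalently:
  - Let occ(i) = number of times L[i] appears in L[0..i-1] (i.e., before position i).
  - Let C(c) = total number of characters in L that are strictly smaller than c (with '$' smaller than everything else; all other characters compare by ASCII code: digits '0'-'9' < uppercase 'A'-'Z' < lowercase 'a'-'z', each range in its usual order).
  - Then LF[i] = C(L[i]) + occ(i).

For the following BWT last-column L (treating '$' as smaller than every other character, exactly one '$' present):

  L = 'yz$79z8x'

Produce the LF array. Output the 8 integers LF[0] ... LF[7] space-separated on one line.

Answer: 5 6 0 1 3 7 2 4

Derivation:
Char counts: '$':1, '7':1, '8':1, '9':1, 'x':1, 'y':1, 'z':2
C (first-col start): C('$')=0, C('7')=1, C('8')=2, C('9')=3, C('x')=4, C('y')=5, C('z')=6
L[0]='y': occ=0, LF[0]=C('y')+0=5+0=5
L[1]='z': occ=0, LF[1]=C('z')+0=6+0=6
L[2]='$': occ=0, LF[2]=C('$')+0=0+0=0
L[3]='7': occ=0, LF[3]=C('7')+0=1+0=1
L[4]='9': occ=0, LF[4]=C('9')+0=3+0=3
L[5]='z': occ=1, LF[5]=C('z')+1=6+1=7
L[6]='8': occ=0, LF[6]=C('8')+0=2+0=2
L[7]='x': occ=0, LF[7]=C('x')+0=4+0=4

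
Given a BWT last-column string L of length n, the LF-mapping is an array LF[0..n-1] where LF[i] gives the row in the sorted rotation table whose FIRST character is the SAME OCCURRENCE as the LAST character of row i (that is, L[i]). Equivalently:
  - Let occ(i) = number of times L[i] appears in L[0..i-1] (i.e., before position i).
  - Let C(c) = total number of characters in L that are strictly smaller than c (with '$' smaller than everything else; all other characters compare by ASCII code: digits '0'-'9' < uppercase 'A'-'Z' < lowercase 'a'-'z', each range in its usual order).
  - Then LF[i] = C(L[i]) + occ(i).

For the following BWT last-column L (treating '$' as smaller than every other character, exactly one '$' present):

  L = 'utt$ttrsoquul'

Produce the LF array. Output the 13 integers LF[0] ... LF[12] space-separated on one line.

Answer: 10 6 7 0 8 9 4 5 2 3 11 12 1

Derivation:
Char counts: '$':1, 'l':1, 'o':1, 'q':1, 'r':1, 's':1, 't':4, 'u':3
C (first-col start): C('$')=0, C('l')=1, C('o')=2, C('q')=3, C('r')=4, C('s')=5, C('t')=6, C('u')=10
L[0]='u': occ=0, LF[0]=C('u')+0=10+0=10
L[1]='t': occ=0, LF[1]=C('t')+0=6+0=6
L[2]='t': occ=1, LF[2]=C('t')+1=6+1=7
L[3]='$': occ=0, LF[3]=C('$')+0=0+0=0
L[4]='t': occ=2, LF[4]=C('t')+2=6+2=8
L[5]='t': occ=3, LF[5]=C('t')+3=6+3=9
L[6]='r': occ=0, LF[6]=C('r')+0=4+0=4
L[7]='s': occ=0, LF[7]=C('s')+0=5+0=5
L[8]='o': occ=0, LF[8]=C('o')+0=2+0=2
L[9]='q': occ=0, LF[9]=C('q')+0=3+0=3
L[10]='u': occ=1, LF[10]=C('u')+1=10+1=11
L[11]='u': occ=2, LF[11]=C('u')+2=10+2=12
L[12]='l': occ=0, LF[12]=C('l')+0=1+0=1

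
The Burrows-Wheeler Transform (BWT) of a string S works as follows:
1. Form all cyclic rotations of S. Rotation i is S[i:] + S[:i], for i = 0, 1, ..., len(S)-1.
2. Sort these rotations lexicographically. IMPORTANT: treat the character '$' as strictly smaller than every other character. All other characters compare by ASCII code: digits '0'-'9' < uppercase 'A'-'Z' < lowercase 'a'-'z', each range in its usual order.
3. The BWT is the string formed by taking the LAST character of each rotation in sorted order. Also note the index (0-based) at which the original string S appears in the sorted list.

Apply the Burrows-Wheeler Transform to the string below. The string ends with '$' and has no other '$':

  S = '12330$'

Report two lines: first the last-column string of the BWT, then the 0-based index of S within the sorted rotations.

Answer: 03$132
2

Derivation:
All 6 rotations (rotation i = S[i:]+S[:i]):
  rot[0] = 12330$
  rot[1] = 2330$1
  rot[2] = 330$12
  rot[3] = 30$123
  rot[4] = 0$1233
  rot[5] = $12330
Sorted (with $ < everything):
  sorted[0] = $12330  (last char: '0')
  sorted[1] = 0$1233  (last char: '3')
  sorted[2] = 12330$  (last char: '$')
  sorted[3] = 2330$1  (last char: '1')
  sorted[4] = 30$123  (last char: '3')
  sorted[5] = 330$12  (last char: '2')
Last column: 03$132
Original string S is at sorted index 2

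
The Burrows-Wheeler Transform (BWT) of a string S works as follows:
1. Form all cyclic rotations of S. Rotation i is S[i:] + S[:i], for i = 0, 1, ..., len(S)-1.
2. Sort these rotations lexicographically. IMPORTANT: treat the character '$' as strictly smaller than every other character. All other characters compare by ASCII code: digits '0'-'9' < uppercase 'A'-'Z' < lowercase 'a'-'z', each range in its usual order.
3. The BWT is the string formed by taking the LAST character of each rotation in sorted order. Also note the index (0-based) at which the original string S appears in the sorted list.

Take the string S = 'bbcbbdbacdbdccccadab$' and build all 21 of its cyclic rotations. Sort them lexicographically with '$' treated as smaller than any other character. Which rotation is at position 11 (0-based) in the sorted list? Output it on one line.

Answer: cadab$bbcbbdbacdbdccc

Derivation:
All 21 rotations (rotation i = S[i:]+S[:i]):
  rot[0] = bbcbbdbacdbdccccadab$
  rot[1] = bcbbdbacdbdccccadab$b
  rot[2] = cbbdbacdbdccccadab$bb
  rot[3] = bbdbacdbdccccadab$bbc
  rot[4] = bdbacdbdccccadab$bbcb
  rot[5] = dbacdbdccccadab$bbcbb
  rot[6] = bacdbdccccadab$bbcbbd
  rot[7] = acdbdccccadab$bbcbbdb
  rot[8] = cdbdccccadab$bbcbbdba
  rot[9] = dbdccccadab$bbcbbdbac
  rot[10] = bdccccadab$bbcbbdbacd
  rot[11] = dccccadab$bbcbbdbacdb
  rot[12] = ccccadab$bbcbbdbacdbd
  rot[13] = cccadab$bbcbbdbacdbdc
  rot[14] = ccadab$bbcbbdbacdbdcc
  rot[15] = cadab$bbcbbdbacdbdccc
  rot[16] = adab$bbcbbdbacdbdcccc
  rot[17] = dab$bbcbbdbacdbdcccca
  rot[18] = ab$bbcbbdbacdbdccccad
  rot[19] = b$bbcbbdbacdbdccccada
  rot[20] = $bbcbbdbacdbdccccadab
Sorted (with $ < everything):
  sorted[0] = $bbcbbdbacdbdccccadab
  sorted[1] = ab$bbcbbdbacdbdccccad
  sorted[2] = acdbdccccadab$bbcbbdb
  sorted[3] = adab$bbcbbdbacdbdcccc
  sorted[4] = b$bbcbbdbacdbdccccada
  sorted[5] = bacdbdccccadab$bbcbbd
  sorted[6] = bbcbbdbacdbdccccadab$
  sorted[7] = bbdbacdbdccccadab$bbc
  sorted[8] = bcbbdbacdbdccccadab$b
  sorted[9] = bdbacdbdccccadab$bbcb
  sorted[10] = bdccccadab$bbcbbdbacd
  sorted[11] = cadab$bbcbbdbacdbdccc
  sorted[12] = cbbdbacdbdccccadab$bb
  sorted[13] = ccadab$bbcbbdbacdbdcc
  sorted[14] = cccadab$bbcbbdbacdbdc
  sorted[15] = ccccadab$bbcbbdbacdbd
  sorted[16] = cdbdccccadab$bbcbbdba
  sorted[17] = dab$bbcbbdbacdbdcccca
  sorted[18] = dbacdbdccccadab$bbcbb
  sorted[19] = dbdccccadab$bbcbbdbac
  sorted[20] = dccccadab$bbcbbdbacdb
sorted[11] = cadab$bbcbbdbacdbdccc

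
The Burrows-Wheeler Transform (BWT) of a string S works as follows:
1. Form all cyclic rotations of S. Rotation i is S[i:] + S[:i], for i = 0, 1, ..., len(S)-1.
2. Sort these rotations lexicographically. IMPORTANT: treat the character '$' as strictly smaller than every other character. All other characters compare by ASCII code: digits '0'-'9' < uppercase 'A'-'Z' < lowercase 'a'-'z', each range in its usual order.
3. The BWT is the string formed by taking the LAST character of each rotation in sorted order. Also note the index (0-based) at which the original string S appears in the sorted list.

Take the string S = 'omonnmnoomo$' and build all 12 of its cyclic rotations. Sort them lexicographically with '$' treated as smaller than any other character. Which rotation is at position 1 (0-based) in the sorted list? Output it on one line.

Answer: mnoomo$omonn

Derivation:
All 12 rotations (rotation i = S[i:]+S[:i]):
  rot[0] = omonnmnoomo$
  rot[1] = monnmnoomo$o
  rot[2] = onnmnoomo$om
  rot[3] = nnmnoomo$omo
  rot[4] = nmnoomo$omon
  rot[5] = mnoomo$omonn
  rot[6] = noomo$omonnm
  rot[7] = oomo$omonnmn
  rot[8] = omo$omonnmno
  rot[9] = mo$omonnmnoo
  rot[10] = o$omonnmnoom
  rot[11] = $omonnmnoomo
Sorted (with $ < everything):
  sorted[0] = $omonnmnoomo
  sorted[1] = mnoomo$omonn
  sorted[2] = mo$omonnmnoo
  sorted[3] = monnmnoomo$o
  sorted[4] = nmnoomo$omon
  sorted[5] = nnmnoomo$omo
  sorted[6] = noomo$omonnm
  sorted[7] = o$omonnmnoom
  sorted[8] = omo$omonnmno
  sorted[9] = omonnmnoomo$
  sorted[10] = onnmnoomo$om
  sorted[11] = oomo$omonnmn
sorted[1] = mnoomo$omonn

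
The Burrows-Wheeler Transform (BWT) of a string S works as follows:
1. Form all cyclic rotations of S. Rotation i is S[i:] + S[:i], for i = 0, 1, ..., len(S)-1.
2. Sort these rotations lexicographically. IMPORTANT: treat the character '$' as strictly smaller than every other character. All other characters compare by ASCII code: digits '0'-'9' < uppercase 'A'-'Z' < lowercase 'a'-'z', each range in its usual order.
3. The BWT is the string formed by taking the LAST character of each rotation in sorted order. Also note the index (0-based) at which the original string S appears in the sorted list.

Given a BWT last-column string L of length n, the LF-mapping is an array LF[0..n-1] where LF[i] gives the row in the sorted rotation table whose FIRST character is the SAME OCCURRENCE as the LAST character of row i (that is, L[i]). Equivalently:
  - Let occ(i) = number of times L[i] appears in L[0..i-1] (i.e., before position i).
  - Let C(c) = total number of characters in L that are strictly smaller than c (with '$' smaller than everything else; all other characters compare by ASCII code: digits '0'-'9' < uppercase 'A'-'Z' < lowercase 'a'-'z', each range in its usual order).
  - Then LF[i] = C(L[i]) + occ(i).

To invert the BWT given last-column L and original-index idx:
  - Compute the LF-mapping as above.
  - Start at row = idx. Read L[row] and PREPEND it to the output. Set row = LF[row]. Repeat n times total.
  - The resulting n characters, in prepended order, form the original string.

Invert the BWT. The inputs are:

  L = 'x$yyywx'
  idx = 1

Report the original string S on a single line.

LF mapping: 2 0 4 5 6 1 3
Walk LF starting at row 1, prepending L[row]:
  step 1: row=1, L[1]='$', prepend. Next row=LF[1]=0
  step 2: row=0, L[0]='x', prepend. Next row=LF[0]=2
  step 3: row=2, L[2]='y', prepend. Next row=LF[2]=4
  step 4: row=4, L[4]='y', prepend. Next row=LF[4]=6
  step 5: row=6, L[6]='x', prepend. Next row=LF[6]=3
  step 6: row=3, L[3]='y', prepend. Next row=LF[3]=5
  step 7: row=5, L[5]='w', prepend. Next row=LF[5]=1
Reversed output: wyxyyx$

Answer: wyxyyx$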